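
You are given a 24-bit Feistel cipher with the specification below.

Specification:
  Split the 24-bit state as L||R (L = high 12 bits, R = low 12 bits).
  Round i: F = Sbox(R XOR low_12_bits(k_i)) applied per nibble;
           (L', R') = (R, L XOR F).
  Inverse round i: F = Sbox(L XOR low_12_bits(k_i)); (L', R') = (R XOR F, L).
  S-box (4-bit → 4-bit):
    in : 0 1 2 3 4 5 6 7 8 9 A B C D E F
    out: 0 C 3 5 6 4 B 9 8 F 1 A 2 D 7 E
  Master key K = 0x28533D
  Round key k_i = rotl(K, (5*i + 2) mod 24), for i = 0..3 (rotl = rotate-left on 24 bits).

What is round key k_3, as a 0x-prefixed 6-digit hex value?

0x7A50A6

K = 0x28533D
k_0 = rotl(K, (5*0+2) mod 24) = rotl(K, 2) = 0xA14CF4
k_1 = rotl(K, (5*1+2) mod 24) = rotl(K, 7) = 0x299E94
k_2 = rotl(K, (5*2+2) mod 24) = rotl(K, 12) = 0x33D285
k_3 = rotl(K, (5*3+2) mod 24) = rotl(K, 17) = 0x7A50A6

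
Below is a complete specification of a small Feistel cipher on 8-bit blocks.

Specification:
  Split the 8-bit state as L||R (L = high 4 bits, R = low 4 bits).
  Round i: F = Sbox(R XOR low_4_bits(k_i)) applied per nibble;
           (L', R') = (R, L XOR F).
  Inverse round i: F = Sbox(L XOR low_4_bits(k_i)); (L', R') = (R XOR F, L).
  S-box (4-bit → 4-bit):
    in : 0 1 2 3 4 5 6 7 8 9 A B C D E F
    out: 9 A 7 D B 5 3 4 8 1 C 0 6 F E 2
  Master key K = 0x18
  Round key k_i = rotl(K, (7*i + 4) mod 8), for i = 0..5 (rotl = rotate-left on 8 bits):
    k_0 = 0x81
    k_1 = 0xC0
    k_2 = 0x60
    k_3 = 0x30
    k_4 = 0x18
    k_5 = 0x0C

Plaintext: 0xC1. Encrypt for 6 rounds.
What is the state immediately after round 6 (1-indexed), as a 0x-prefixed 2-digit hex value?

s_0 = plaintext = 0xC1
s_1 = Round(s_0, k_0) = 0x15
s_2 = Round(s_1, k_1) = 0x54
s_3 = Round(s_2, k_2) = 0x4E
s_4 = Round(s_3, k_3) = 0xEA
s_5 = Round(s_4, k_4) = 0xA9
s_6 = Round(s_5, k_5) = 0x9F

0x9F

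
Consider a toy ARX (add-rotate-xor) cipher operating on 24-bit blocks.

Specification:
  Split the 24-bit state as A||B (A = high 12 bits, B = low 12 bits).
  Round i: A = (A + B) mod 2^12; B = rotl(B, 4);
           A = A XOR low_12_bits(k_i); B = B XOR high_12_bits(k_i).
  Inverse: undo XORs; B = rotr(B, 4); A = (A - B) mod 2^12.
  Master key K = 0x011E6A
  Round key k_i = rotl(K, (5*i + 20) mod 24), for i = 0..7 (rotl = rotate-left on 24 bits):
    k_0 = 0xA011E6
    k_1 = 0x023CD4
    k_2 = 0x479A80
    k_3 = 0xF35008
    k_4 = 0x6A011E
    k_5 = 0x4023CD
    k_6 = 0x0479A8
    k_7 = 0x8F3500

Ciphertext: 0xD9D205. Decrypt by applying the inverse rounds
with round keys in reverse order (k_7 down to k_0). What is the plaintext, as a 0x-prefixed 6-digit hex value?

0xFC5470

s_0 = ciphertext = 0xD9D205
s_1 = InvRound(s_0, k_7) = 0x1EE6AF
s_2 = InvRound(s_1, k_6) = 0xFD886E
s_3 = InvRound(s_2, k_5) = 0xF4FCC6
s_4 = InvRound(s_3, k_4) = 0x7AB6A6
s_5 = InvRound(s_4, k_3) = 0x40A399
s_6 = InvRound(s_5, k_2) = 0xE0C07E
s_7 = InvRound(s_6, k_1) = 0x5D3D05
s_8 = InvRound(s_7, k_0) = 0xFC5470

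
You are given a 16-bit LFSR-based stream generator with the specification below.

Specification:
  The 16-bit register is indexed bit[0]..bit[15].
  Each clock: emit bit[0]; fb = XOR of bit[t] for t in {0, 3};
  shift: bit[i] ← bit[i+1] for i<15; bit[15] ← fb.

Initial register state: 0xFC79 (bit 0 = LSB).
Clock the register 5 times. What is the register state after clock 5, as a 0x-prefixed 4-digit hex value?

0xB7E3

reg_0 = 0xFC79
clock 1: out=1, reg = 0x7E3C
clock 2: out=0, reg = 0xBF1E
clock 3: out=0, reg = 0xDF8F
clock 4: out=1, reg = 0x6FC7
clock 5: out=1, reg = 0xB7E3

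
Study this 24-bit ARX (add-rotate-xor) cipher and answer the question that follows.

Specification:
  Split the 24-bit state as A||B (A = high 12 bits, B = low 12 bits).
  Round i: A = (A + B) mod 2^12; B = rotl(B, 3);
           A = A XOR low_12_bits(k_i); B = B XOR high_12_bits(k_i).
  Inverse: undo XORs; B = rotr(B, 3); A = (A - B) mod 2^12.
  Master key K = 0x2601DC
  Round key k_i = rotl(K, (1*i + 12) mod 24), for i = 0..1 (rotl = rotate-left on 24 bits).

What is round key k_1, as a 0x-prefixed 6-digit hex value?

0x3B84C0

K = 0x2601DC
k_0 = rotl(K, (1*0+12) mod 24) = rotl(K, 12) = 0x1DC260
k_1 = rotl(K, (1*1+12) mod 24) = rotl(K, 13) = 0x3B84C0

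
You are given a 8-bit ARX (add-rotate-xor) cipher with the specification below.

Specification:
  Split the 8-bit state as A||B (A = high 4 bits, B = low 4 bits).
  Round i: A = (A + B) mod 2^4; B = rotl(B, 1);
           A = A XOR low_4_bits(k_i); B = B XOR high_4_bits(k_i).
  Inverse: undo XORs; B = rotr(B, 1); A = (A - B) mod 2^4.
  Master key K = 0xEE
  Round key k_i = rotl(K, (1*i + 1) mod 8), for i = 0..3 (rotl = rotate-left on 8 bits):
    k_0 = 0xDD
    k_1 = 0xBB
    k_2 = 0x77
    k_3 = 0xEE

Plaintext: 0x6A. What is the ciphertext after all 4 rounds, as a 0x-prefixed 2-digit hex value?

s_0 = plaintext = 0x6A
s_1 = Round(s_0, k_0) = 0xD8
s_2 = Round(s_1, k_1) = 0xEA
s_3 = Round(s_2, k_2) = 0xF2
s_4 = Round(s_3, k_3) = 0xFA

0xFA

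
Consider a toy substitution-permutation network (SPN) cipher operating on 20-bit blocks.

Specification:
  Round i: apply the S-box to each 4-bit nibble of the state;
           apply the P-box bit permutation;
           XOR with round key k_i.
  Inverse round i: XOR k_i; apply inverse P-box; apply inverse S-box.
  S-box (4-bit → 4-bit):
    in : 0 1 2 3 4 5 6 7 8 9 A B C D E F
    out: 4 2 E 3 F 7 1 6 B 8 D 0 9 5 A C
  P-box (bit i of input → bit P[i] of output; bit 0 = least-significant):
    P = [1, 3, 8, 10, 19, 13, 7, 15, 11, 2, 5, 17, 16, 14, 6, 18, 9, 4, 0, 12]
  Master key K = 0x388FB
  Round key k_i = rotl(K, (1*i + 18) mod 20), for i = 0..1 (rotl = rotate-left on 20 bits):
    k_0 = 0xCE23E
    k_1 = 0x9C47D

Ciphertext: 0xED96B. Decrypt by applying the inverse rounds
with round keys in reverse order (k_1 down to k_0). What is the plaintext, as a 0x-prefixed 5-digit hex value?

s_0 = ciphertext = 0xED96B
s_1 = InvRound(s_0, k_1) = 0xEC8BA
s_2 = InvRound(s_1, k_0) = 0x6B87B

0x6B87B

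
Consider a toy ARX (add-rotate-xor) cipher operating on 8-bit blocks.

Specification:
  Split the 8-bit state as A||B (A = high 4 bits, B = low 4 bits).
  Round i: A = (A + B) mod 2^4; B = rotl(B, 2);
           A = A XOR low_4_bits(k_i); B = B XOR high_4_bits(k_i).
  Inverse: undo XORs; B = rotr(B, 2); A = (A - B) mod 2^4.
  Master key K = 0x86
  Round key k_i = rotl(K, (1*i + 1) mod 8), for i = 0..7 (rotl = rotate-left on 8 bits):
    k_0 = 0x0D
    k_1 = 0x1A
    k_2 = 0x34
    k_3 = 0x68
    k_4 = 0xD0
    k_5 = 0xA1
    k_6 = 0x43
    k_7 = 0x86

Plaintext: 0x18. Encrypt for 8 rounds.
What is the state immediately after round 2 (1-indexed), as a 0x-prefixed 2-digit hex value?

s_0 = plaintext = 0x18
s_1 = Round(s_0, k_0) = 0x42
s_2 = Round(s_1, k_1) = 0xC9
s_3 = Round(s_2, k_2) = 0x15
s_4 = Round(s_3, k_3) = 0xE3
s_5 = Round(s_4, k_4) = 0x11
s_6 = Round(s_5, k_5) = 0x3E
s_7 = Round(s_6, k_6) = 0x2F
s_8 = Round(s_7, k_7) = 0x77

0xC9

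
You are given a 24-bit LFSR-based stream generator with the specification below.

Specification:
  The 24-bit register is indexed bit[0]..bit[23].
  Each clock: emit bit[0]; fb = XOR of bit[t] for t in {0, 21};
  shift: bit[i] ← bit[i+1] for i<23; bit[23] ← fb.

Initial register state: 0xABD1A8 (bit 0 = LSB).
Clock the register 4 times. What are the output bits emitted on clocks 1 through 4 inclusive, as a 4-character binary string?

0001

reg_0 = 0xABD1A8
clock 1: out=0, reg = 0xD5E8D4
clock 2: out=0, reg = 0x6AF46A
clock 3: out=0, reg = 0xB57A35
clock 4: out=1, reg = 0x5ABD1A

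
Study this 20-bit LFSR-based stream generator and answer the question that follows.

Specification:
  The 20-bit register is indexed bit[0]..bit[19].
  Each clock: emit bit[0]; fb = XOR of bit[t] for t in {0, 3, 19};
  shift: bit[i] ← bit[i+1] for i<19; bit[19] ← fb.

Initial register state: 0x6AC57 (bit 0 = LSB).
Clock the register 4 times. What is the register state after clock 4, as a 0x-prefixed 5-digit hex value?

0xB6AC5

reg_0 = 0x6AC57
clock 1: out=1, reg = 0xB562B
clock 2: out=1, reg = 0xDAB15
clock 3: out=1, reg = 0x6D58A
clock 4: out=0, reg = 0xB6AC5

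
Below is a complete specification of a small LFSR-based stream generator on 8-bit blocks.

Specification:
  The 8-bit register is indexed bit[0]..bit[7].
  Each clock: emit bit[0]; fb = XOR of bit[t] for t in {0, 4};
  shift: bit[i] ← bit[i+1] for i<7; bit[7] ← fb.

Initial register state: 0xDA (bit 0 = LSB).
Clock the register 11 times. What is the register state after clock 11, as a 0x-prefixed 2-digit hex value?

0xB4

reg_0 = 0xDA
clock 1: out=0, reg = 0xED
clock 2: out=1, reg = 0xF6
clock 3: out=0, reg = 0xFB
clock 4: out=1, reg = 0x7D
clock 5: out=1, reg = 0x3E
clock 6: out=0, reg = 0x9F
clock 7: out=1, reg = 0x4F
clock 8: out=1, reg = 0xA7
clock 9: out=1, reg = 0xD3
clock 10: out=1, reg = 0x69
clock 11: out=1, reg = 0xB4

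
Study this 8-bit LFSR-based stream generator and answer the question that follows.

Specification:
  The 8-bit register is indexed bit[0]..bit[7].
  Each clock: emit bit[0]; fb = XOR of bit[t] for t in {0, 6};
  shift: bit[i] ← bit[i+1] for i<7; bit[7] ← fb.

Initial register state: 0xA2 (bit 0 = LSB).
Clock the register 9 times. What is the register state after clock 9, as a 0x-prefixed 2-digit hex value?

reg_0 = 0xA2
clock 1: out=0, reg = 0x51
clock 2: out=1, reg = 0x28
clock 3: out=0, reg = 0x14
clock 4: out=0, reg = 0x0A
clock 5: out=0, reg = 0x05
clock 6: out=1, reg = 0x82
clock 7: out=0, reg = 0x41
clock 8: out=1, reg = 0x20
clock 9: out=0, reg = 0x10

0x10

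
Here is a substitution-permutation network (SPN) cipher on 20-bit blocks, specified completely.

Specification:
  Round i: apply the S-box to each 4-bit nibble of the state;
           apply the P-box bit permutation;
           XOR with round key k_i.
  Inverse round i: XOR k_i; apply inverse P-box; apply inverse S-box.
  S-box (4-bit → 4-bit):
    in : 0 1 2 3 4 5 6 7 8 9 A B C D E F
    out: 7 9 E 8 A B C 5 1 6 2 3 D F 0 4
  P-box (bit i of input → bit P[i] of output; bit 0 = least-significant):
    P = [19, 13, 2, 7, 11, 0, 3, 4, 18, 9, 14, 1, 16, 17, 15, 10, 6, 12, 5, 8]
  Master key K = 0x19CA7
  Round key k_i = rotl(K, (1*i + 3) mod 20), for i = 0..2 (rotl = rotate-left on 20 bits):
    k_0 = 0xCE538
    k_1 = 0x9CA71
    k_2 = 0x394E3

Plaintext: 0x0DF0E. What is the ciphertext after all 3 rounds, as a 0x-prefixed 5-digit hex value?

0xABFBD

s_0 = plaintext = 0x0DF0E
s_1 = Round(s_0, k_0) = 0xF3951
s_2 = Round(s_1, k_1) = 0x184C0
s_3 = Round(s_2, k_2) = 0xABFBD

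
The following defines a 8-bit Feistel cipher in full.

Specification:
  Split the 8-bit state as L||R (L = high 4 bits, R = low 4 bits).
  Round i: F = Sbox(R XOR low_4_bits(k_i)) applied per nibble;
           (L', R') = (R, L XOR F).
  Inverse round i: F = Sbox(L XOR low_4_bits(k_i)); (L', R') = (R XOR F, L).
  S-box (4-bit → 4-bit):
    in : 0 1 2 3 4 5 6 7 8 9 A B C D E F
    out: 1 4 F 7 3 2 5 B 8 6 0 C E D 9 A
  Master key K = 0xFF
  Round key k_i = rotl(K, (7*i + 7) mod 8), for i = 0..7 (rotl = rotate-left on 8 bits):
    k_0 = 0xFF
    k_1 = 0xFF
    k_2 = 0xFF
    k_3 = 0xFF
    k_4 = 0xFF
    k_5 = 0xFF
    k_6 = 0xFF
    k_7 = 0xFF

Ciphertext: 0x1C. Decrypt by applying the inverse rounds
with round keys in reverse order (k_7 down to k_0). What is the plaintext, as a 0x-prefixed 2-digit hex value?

s_0 = ciphertext = 0x1C
s_1 = InvRound(s_0, k_7) = 0x51
s_2 = InvRound(s_1, k_6) = 0x15
s_3 = InvRound(s_2, k_5) = 0xC1
s_4 = InvRound(s_3, k_4) = 0x6C
s_5 = InvRound(s_4, k_3) = 0xA6
s_6 = InvRound(s_5, k_2) = 0x4A
s_7 = InvRound(s_6, k_1) = 0x64
s_8 = InvRound(s_7, k_0) = 0x26

0x26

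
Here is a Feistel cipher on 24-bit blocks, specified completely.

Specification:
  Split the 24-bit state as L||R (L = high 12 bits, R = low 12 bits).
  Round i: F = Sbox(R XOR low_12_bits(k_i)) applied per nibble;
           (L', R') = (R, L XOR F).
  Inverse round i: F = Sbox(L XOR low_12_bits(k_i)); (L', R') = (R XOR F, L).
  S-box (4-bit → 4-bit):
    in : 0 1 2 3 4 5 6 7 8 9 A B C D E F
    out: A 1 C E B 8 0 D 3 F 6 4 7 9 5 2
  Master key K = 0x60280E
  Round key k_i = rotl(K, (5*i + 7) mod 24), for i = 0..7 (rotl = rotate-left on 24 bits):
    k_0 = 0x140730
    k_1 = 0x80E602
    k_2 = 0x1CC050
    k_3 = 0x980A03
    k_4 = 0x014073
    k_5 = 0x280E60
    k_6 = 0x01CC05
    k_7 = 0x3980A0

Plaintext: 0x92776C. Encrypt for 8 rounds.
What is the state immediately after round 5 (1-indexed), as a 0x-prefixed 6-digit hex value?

0xBCF56D

s_0 = plaintext = 0x92776C
s_1 = Round(s_0, k_0) = 0x76C3A0
s_2 = Round(s_1, k_1) = 0x3A0F00
s_3 = Round(s_2, k_2) = 0xF0012A
s_4 = Round(s_3, k_3) = 0x12ABCF
s_5 = Round(s_4, k_4) = 0xBCF56D
s_6 = Round(s_5, k_5) = 0x56DF66
s_7 = Round(s_6, k_6) = 0xF66B63
s_8 = Round(s_7, k_7) = 0xB63B18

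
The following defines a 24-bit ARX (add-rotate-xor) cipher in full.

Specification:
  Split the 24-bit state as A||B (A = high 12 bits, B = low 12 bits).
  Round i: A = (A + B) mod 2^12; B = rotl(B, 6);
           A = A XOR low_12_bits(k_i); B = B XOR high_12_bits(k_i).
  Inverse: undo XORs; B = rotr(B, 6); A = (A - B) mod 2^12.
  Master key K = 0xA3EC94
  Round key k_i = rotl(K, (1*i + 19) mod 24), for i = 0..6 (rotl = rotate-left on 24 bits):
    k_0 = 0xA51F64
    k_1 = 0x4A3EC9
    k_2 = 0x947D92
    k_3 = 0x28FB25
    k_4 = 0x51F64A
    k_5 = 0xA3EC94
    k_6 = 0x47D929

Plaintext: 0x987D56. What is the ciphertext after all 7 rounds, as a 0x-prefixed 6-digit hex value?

s_0 = plaintext = 0x987D56
s_1 = Round(s_0, k_0) = 0x9B9FE4
s_2 = Round(s_1, k_1) = 0x754D9C
s_3 = Round(s_2, k_2) = 0x962E71
s_4 = Round(s_3, k_3) = 0xCF6EF6
s_5 = Round(s_4, k_4) = 0xDA68A4
s_6 = Round(s_5, k_5) = 0xADE31C
s_7 = Round(s_6, k_6) = 0x4D3371

0x4D3371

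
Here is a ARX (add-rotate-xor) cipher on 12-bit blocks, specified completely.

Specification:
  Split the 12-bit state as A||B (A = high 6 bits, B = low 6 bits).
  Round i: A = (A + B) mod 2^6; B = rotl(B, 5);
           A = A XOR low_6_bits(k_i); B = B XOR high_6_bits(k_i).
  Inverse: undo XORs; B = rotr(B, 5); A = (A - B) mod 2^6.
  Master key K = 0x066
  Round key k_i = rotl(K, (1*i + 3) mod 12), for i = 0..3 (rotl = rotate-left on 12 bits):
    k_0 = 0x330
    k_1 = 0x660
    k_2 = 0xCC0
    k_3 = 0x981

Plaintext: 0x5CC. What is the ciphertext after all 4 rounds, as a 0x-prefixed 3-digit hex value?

0x5D8

s_0 = plaintext = 0x5CC
s_1 = Round(s_0, k_0) = 0x4CA
s_2 = Round(s_1, k_1) = 0xF5C
s_3 = Round(s_2, k_2) = 0x67D
s_4 = Round(s_3, k_3) = 0x5D8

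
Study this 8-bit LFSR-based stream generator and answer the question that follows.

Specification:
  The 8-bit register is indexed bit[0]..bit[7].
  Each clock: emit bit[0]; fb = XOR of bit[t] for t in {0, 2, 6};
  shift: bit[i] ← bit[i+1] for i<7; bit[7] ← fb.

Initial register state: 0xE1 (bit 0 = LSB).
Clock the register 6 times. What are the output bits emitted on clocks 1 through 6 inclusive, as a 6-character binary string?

100001

reg_0 = 0xE1
clock 1: out=1, reg = 0x70
clock 2: out=0, reg = 0xB8
clock 3: out=0, reg = 0x5C
clock 4: out=0, reg = 0x2E
clock 5: out=0, reg = 0x97
clock 6: out=1, reg = 0x4B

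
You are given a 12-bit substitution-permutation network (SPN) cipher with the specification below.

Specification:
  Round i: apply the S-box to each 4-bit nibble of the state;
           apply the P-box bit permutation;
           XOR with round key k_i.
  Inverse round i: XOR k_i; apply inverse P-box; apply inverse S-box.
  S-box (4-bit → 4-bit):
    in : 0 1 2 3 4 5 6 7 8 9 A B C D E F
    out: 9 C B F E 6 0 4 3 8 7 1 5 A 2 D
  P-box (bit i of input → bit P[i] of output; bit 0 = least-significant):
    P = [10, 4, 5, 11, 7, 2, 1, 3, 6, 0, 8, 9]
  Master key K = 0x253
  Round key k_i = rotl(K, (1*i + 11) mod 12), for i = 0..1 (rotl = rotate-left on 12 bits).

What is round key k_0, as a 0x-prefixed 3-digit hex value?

0x929

K = 0x253
k_0 = rotl(K, (1*0+11) mod 12) = rotl(K, 11) = 0x929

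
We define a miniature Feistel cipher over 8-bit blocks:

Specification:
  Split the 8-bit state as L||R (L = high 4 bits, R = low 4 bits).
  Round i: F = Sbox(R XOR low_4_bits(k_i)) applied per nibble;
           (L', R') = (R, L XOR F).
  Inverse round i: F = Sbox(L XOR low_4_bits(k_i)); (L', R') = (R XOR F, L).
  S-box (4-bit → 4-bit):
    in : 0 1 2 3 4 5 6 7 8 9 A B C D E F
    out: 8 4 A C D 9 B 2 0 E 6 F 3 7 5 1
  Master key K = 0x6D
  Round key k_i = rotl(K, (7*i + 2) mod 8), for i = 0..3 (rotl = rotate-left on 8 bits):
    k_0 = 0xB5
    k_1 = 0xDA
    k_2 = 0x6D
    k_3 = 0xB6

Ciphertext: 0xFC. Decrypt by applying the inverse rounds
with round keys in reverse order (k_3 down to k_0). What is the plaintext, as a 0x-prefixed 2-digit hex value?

0x8F

s_0 = ciphertext = 0xFC
s_1 = InvRound(s_0, k_3) = 0x2F
s_2 = InvRound(s_1, k_2) = 0xE2
s_3 = InvRound(s_2, k_1) = 0xFE
s_4 = InvRound(s_3, k_0) = 0x8F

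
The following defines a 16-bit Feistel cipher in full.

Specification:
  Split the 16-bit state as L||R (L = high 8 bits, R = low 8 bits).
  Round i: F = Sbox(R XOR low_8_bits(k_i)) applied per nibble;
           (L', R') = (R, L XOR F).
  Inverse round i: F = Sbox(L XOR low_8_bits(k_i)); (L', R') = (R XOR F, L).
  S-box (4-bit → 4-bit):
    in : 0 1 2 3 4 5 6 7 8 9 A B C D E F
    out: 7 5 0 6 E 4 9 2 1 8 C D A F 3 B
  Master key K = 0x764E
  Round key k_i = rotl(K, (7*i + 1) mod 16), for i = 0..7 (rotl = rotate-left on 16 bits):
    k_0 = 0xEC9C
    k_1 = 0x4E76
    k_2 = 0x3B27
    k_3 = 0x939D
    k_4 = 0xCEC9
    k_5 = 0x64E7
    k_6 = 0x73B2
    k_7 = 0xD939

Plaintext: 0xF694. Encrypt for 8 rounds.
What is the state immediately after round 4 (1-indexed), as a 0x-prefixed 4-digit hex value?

0xFEB7

s_0 = plaintext = 0xF694
s_1 = Round(s_0, k_0) = 0x9487
s_2 = Round(s_1, k_1) = 0x8721
s_3 = Round(s_2, k_2) = 0x21FE
s_4 = Round(s_3, k_3) = 0xFEB7
s_5 = Round(s_4, k_4) = 0xB7DD
s_6 = Round(s_5, k_5) = 0xDDDB
s_7 = Round(s_6, k_6) = 0xDB45
s_8 = Round(s_7, k_7) = 0x45F1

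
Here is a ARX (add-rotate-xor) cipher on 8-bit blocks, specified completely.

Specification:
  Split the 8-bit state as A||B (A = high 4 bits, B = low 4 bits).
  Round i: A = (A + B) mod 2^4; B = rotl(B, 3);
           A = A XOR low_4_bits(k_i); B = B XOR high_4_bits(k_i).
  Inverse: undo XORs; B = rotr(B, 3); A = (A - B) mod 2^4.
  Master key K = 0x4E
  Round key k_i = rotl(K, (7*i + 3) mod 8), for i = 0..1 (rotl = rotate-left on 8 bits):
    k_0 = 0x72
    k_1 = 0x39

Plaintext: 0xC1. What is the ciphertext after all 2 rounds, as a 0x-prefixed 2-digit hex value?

0x7C

s_0 = plaintext = 0xC1
s_1 = Round(s_0, k_0) = 0xFF
s_2 = Round(s_1, k_1) = 0x7C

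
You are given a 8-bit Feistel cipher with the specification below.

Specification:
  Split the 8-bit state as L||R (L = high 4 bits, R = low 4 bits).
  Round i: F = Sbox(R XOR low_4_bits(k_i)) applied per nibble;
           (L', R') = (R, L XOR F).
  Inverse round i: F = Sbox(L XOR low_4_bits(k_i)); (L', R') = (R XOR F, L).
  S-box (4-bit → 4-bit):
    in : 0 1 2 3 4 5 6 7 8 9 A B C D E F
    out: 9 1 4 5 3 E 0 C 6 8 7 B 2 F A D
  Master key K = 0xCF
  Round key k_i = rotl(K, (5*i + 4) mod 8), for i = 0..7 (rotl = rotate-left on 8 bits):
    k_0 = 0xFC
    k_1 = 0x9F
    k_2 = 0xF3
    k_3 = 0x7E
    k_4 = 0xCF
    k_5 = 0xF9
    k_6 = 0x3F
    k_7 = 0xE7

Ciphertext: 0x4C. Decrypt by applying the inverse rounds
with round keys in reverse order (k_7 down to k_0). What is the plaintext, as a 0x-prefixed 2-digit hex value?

s_0 = ciphertext = 0x4C
s_1 = InvRound(s_0, k_7) = 0x94
s_2 = InvRound(s_1, k_6) = 0x49
s_3 = InvRound(s_2, k_5) = 0x64
s_4 = InvRound(s_3, k_4) = 0xC6
s_5 = InvRound(s_4, k_3) = 0x2C
s_6 = InvRound(s_5, k_2) = 0xD2
s_7 = InvRound(s_6, k_1) = 0x6D
s_8 = InvRound(s_7, k_0) = 0xA6

0xA6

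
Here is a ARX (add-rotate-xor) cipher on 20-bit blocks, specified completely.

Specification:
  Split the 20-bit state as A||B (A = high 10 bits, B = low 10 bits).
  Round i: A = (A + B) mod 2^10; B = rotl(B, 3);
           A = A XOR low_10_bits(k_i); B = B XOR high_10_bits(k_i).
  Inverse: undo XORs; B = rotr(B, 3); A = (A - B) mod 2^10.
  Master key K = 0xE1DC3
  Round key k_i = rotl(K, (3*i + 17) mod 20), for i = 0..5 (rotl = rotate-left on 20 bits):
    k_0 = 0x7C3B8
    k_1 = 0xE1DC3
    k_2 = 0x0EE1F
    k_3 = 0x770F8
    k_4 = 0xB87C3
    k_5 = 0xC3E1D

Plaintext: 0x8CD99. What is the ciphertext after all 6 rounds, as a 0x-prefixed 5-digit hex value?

0x5E474

s_0 = plaintext = 0x8CD99
s_1 = Round(s_0, k_0) = 0x1D13B
s_2 = Round(s_1, k_1) = 0x1B25D
s_3 = Round(s_2, k_2) = 0x35AD7
s_4 = Round(s_3, k_3) = 0xD5761
s_5 = Round(s_4, k_4) = 0x5D5EF
s_6 = Round(s_5, k_5) = 0x5E474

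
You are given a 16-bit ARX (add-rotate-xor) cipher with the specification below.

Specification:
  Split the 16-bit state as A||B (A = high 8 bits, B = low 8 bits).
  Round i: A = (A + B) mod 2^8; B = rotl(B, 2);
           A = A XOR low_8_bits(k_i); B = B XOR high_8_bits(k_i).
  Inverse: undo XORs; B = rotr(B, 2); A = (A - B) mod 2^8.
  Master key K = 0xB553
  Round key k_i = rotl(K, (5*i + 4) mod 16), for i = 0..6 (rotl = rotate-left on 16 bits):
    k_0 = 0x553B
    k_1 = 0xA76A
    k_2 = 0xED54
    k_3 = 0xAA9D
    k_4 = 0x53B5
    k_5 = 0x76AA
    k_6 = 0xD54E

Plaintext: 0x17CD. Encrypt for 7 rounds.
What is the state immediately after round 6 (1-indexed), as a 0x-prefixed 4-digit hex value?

0x5DC4

s_0 = plaintext = 0x17CD
s_1 = Round(s_0, k_0) = 0xDF62
s_2 = Round(s_1, k_1) = 0x2B2E
s_3 = Round(s_2, k_2) = 0x0D55
s_4 = Round(s_3, k_3) = 0xFFFF
s_5 = Round(s_4, k_4) = 0x4BAC
s_6 = Round(s_5, k_5) = 0x5DC4
s_7 = Round(s_6, k_6) = 0x6FC6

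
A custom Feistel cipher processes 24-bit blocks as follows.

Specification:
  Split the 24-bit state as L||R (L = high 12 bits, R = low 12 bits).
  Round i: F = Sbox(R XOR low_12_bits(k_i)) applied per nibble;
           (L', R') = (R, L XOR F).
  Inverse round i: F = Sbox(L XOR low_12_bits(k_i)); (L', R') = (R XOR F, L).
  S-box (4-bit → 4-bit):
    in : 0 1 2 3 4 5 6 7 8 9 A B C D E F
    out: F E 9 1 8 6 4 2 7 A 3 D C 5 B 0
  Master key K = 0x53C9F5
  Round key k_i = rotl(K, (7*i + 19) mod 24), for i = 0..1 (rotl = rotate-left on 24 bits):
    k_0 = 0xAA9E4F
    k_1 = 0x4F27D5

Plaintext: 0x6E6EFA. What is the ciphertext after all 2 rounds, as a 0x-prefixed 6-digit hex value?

0x93054C

s_0 = plaintext = 0x6E6EFA
s_1 = Round(s_0, k_0) = 0xEFA930
s_2 = Round(s_1, k_1) = 0x93054C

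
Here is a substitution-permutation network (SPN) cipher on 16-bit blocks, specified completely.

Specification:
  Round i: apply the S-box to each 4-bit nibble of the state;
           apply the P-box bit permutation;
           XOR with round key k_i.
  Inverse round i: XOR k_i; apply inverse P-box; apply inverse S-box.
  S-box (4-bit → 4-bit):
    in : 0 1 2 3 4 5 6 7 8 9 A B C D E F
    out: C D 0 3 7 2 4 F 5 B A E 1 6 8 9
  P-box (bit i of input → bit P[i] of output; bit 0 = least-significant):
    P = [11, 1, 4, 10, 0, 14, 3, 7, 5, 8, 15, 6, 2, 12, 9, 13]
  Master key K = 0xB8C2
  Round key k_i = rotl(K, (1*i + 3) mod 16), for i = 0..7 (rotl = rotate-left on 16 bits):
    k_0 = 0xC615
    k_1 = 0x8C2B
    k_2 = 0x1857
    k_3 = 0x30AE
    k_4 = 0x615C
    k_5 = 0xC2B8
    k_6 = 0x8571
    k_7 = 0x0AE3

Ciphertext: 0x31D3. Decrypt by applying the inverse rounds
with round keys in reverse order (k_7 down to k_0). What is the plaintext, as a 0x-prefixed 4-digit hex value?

0x9419

s_0 = ciphertext = 0x31D3
s_1 = InvRound(s_0, k_7) = 0xB328
s_2 = InvRound(s_1, k_6) = 0xBE80
s_3 = InvRound(s_2, k_5) = 0xACD1
s_4 = InvRound(s_3, k_4) = 0xCD7F
s_5 = InvRound(s_4, k_3) = 0xAB91
s_6 = InvRound(s_5, k_2) = 0x7BE5
s_7 = InvRound(s_6, k_1) = 0x7BBA
s_8 = InvRound(s_7, k_0) = 0x9419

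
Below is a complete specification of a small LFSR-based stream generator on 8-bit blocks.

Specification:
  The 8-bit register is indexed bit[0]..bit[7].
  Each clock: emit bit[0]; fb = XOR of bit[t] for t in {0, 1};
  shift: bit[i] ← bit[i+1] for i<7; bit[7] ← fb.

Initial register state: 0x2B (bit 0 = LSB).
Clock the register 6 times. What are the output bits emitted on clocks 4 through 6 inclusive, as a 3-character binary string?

reg_0 = 0x2B
clock 1: out=1, reg = 0x15
clock 2: out=1, reg = 0x8A
clock 3: out=0, reg = 0xC5
clock 4: out=1, reg = 0xE2
clock 5: out=0, reg = 0xF1
clock 6: out=1, reg = 0xF8

101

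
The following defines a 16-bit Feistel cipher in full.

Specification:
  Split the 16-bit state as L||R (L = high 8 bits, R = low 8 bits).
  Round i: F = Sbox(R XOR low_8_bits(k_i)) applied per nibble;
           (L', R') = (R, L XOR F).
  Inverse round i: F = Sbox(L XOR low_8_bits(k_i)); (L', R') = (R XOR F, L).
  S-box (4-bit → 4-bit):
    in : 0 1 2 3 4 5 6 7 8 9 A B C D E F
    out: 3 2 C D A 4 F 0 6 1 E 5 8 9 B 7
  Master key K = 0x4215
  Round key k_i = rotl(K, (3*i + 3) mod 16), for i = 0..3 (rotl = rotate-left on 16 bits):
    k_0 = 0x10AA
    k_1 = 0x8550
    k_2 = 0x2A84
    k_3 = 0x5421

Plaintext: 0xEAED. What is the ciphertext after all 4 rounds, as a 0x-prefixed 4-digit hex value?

0xEA46

s_0 = plaintext = 0xEAED
s_1 = Round(s_0, k_0) = 0xED4A
s_2 = Round(s_1, k_1) = 0x4AC3
s_3 = Round(s_2, k_2) = 0xC3EA
s_4 = Round(s_3, k_3) = 0xEA46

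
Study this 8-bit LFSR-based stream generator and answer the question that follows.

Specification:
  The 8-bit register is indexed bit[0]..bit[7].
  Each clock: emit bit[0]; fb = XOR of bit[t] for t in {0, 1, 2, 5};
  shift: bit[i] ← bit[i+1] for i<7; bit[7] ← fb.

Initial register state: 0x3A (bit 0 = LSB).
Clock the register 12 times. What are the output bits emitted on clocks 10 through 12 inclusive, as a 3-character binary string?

reg_0 = 0x3A
clock 1: out=0, reg = 0x1D
clock 2: out=1, reg = 0x0E
clock 3: out=0, reg = 0x07
clock 4: out=1, reg = 0x83
clock 5: out=1, reg = 0x41
clock 6: out=1, reg = 0xA0
clock 7: out=0, reg = 0xD0
clock 8: out=0, reg = 0x68
clock 9: out=0, reg = 0xB4
clock 10: out=0, reg = 0x5A
clock 11: out=0, reg = 0xAD
clock 12: out=1, reg = 0xD6

001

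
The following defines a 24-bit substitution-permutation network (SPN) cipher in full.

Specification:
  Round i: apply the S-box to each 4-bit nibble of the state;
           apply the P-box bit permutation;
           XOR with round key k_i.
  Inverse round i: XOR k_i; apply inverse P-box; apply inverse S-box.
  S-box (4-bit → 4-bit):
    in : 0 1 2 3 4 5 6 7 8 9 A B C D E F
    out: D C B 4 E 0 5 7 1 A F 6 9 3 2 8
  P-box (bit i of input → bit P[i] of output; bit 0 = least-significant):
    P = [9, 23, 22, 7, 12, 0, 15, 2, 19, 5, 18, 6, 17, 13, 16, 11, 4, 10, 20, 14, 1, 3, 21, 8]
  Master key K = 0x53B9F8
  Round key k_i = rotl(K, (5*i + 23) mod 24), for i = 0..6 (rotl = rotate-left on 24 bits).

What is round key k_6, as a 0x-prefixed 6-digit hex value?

K = 0x53B9F8
k_0 = rotl(K, (5*0+23) mod 24) = rotl(K, 23) = 0x29DCFC
k_1 = rotl(K, (5*1+23) mod 24) = rotl(K, 4) = 0x3B9F85
k_2 = rotl(K, (5*2+23) mod 24) = rotl(K, 9) = 0x73F0A7
k_3 = rotl(K, (5*3+23) mod 24) = rotl(K, 14) = 0x7E14EE
k_4 = rotl(K, (5*4+23) mod 24) = rotl(K, 19) = 0xC29DCF
k_5 = rotl(K, (5*5+23) mod 24) = rotl(K, 0) = 0x53B9F8
k_6 = rotl(K, (5*6+23) mod 24) = rotl(K, 5) = 0x773F0A

0x773F0A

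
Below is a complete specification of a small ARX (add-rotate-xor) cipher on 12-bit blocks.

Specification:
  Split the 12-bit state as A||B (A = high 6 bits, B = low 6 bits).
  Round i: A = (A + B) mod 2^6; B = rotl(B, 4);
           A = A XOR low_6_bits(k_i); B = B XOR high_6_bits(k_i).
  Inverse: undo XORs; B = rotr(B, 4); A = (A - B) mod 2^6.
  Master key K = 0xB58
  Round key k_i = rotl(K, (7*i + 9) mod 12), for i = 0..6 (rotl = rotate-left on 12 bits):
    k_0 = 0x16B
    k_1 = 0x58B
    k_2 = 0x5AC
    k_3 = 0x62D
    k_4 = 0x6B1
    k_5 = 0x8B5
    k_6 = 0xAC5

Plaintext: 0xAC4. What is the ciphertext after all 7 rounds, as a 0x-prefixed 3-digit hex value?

s_0 = plaintext = 0xAC4
s_1 = Round(s_0, k_0) = 0x104
s_2 = Round(s_1, k_1) = 0x0D7
s_3 = Round(s_2, k_2) = 0xDA3
s_4 = Round(s_3, k_3) = 0xD20
s_5 = Round(s_4, k_4) = 0x952
s_6 = Round(s_5, k_5) = 0x086
s_7 = Round(s_6, k_6) = 0x34A

0x34A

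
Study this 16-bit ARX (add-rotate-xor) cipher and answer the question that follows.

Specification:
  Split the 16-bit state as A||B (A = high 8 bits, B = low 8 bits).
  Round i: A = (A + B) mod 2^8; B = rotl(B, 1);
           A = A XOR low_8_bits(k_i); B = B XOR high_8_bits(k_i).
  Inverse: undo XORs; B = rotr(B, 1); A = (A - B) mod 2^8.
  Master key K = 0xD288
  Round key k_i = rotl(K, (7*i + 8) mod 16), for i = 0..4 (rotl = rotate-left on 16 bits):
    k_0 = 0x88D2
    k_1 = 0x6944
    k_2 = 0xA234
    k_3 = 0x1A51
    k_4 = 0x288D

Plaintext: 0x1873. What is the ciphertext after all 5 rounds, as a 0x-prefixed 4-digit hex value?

0x803B

s_0 = plaintext = 0x1873
s_1 = Round(s_0, k_0) = 0x596E
s_2 = Round(s_1, k_1) = 0x83B5
s_3 = Round(s_2, k_2) = 0x0CC9
s_4 = Round(s_3, k_3) = 0x8489
s_5 = Round(s_4, k_4) = 0x803B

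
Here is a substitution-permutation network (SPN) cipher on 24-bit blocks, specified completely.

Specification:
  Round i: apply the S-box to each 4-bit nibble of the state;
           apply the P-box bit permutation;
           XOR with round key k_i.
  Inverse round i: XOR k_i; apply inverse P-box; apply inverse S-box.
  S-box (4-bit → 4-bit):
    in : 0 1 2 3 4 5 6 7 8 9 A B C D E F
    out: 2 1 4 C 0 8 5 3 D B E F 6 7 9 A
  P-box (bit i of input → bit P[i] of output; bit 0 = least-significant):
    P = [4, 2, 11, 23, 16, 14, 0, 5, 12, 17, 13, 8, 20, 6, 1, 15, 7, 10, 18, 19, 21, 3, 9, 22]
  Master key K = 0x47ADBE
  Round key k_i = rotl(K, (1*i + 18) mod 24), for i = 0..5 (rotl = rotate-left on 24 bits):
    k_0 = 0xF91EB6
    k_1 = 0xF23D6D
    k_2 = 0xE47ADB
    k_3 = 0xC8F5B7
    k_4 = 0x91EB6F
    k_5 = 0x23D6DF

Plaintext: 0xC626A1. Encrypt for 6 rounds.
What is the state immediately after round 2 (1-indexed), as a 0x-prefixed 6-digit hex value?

0xA451F3

s_0 = plaintext = 0xC626A1
s_1 = Round(s_0, k_0) = 0xFD6C0D
s_2 = Round(s_1, k_1) = 0xA451F3
s_3 = Round(s_2, k_2) = 0x24A0F3
s_4 = Round(s_3, k_3) = 0x4A3FD5
s_5 = Round(s_4, k_4) = 0x1E2E6C
s_6 = Round(s_5, k_5) = 0x0ACF58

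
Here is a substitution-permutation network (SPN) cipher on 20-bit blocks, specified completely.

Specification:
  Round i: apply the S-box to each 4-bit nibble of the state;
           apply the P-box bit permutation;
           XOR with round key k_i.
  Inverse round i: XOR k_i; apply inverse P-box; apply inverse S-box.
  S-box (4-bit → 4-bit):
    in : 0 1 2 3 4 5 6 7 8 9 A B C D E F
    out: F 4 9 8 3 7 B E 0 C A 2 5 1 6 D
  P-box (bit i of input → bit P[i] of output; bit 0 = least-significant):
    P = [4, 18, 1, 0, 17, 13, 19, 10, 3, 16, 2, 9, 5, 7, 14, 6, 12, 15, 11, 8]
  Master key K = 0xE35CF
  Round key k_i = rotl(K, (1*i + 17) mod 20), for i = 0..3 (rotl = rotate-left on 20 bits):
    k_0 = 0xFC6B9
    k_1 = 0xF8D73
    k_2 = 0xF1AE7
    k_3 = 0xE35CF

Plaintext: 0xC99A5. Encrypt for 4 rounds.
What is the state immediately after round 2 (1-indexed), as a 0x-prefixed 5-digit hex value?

0x72DE0

s_0 = plaintext = 0xC99A5
s_1 = Round(s_0, k_0) = 0xBB8EF
s_2 = Round(s_1, k_1) = 0x72DE0
s_3 = Round(s_2, k_2) = 0x3B39C
s_4 = Round(s_3, k_3) = 0x6325D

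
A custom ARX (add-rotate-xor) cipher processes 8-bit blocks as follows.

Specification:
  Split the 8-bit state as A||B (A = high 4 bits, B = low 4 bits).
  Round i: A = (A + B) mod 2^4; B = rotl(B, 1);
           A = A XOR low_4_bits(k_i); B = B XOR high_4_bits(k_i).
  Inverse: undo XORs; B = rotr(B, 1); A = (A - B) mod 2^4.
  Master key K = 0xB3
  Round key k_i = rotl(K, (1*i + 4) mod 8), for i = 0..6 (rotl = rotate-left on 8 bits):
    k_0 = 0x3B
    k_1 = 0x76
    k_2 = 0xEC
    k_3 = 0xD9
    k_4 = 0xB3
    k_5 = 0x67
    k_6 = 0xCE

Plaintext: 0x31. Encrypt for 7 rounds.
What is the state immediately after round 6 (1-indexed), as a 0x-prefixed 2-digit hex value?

0x24

s_0 = plaintext = 0x31
s_1 = Round(s_0, k_0) = 0xF1
s_2 = Round(s_1, k_1) = 0x65
s_3 = Round(s_2, k_2) = 0x74
s_4 = Round(s_3, k_3) = 0x25
s_5 = Round(s_4, k_4) = 0x41
s_6 = Round(s_5, k_5) = 0x24
s_7 = Round(s_6, k_6) = 0x84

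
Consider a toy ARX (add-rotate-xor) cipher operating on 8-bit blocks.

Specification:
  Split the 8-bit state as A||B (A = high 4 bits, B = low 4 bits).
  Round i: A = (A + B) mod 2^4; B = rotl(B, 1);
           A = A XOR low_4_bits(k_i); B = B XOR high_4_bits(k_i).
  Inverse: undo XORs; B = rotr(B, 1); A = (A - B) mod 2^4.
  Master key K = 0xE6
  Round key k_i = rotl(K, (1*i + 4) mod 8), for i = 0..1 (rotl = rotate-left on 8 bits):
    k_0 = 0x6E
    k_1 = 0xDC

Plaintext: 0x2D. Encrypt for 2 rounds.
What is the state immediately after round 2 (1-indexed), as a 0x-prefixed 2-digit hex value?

s_0 = plaintext = 0x2D
s_1 = Round(s_0, k_0) = 0x1D
s_2 = Round(s_1, k_1) = 0x26

0x26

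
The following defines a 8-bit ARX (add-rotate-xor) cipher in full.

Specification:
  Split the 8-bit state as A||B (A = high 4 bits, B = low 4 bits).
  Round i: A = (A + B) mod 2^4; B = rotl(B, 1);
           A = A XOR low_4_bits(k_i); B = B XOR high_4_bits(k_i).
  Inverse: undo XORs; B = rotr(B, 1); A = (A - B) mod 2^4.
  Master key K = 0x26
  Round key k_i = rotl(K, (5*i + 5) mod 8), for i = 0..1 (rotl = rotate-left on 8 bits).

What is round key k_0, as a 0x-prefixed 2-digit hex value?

0xC4

K = 0x26
k_0 = rotl(K, (5*0+5) mod 8) = rotl(K, 5) = 0xC4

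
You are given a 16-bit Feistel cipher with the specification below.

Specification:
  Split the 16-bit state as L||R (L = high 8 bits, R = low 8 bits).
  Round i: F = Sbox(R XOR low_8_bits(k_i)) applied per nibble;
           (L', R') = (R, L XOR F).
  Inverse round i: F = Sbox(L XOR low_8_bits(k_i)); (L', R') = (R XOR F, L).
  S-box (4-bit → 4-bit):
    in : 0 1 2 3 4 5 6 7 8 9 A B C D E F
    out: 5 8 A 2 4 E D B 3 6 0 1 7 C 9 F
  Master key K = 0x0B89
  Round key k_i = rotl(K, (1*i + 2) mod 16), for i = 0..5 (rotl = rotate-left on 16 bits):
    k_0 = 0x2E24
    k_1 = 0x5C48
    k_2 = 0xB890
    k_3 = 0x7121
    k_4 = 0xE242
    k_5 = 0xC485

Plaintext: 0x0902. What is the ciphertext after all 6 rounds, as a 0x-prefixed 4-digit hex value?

s_0 = plaintext = 0x0902
s_1 = Round(s_0, k_0) = 0x02A4
s_2 = Round(s_1, k_1) = 0xA495
s_3 = Round(s_2, k_2) = 0x95FA
s_4 = Round(s_3, k_3) = 0xFA54
s_5 = Round(s_4, k_4) = 0x5477
s_6 = Round(s_5, k_5) = 0x77AE

0x77AE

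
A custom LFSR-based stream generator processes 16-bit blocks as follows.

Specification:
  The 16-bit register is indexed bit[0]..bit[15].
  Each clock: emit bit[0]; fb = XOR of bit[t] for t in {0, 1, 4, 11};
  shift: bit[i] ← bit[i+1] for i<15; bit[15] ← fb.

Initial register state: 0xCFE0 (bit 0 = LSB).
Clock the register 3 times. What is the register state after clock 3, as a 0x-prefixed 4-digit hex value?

0xF9FC

reg_0 = 0xCFE0
clock 1: out=0, reg = 0xE7F0
clock 2: out=0, reg = 0xF3F8
clock 3: out=0, reg = 0xF9FC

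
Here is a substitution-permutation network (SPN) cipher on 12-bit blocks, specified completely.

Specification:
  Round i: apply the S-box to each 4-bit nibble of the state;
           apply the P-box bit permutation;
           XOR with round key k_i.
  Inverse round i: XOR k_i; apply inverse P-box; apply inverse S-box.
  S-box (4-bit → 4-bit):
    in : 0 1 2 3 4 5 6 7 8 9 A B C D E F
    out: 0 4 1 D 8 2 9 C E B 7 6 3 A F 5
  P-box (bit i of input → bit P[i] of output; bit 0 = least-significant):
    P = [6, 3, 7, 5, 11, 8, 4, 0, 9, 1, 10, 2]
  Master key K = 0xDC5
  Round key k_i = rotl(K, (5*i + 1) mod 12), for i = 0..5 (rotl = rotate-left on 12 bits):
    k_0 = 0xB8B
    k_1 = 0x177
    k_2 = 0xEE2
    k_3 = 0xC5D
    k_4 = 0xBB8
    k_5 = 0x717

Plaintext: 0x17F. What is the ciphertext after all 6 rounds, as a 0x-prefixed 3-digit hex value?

s_0 = plaintext = 0x17F
s_1 = Round(s_0, k_0) = 0xF5A
s_2 = Round(s_1, k_1) = 0x6BF
s_3 = Round(s_2, k_2) = 0xD36
s_4 = Round(s_3, k_3) = 0x42A
s_5 = Round(s_4, k_4) = 0x374
s_6 = Round(s_5, k_5) = 0x122

0x122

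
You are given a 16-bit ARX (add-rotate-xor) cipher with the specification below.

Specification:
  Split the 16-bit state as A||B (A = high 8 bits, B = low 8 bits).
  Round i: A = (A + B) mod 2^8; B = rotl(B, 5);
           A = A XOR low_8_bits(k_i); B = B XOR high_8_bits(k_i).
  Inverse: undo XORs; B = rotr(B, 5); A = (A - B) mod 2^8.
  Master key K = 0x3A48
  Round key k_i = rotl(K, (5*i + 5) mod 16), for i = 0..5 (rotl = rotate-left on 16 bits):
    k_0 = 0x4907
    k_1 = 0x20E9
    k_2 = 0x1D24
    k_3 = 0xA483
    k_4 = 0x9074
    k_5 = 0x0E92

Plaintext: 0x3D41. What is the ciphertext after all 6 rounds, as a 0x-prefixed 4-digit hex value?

s_0 = plaintext = 0x3D41
s_1 = Round(s_0, k_0) = 0x7961
s_2 = Round(s_1, k_1) = 0x330C
s_3 = Round(s_2, k_2) = 0x1B9C
s_4 = Round(s_3, k_3) = 0x3437
s_5 = Round(s_4, k_4) = 0x1F76
s_6 = Round(s_5, k_5) = 0x07C0

0x07C0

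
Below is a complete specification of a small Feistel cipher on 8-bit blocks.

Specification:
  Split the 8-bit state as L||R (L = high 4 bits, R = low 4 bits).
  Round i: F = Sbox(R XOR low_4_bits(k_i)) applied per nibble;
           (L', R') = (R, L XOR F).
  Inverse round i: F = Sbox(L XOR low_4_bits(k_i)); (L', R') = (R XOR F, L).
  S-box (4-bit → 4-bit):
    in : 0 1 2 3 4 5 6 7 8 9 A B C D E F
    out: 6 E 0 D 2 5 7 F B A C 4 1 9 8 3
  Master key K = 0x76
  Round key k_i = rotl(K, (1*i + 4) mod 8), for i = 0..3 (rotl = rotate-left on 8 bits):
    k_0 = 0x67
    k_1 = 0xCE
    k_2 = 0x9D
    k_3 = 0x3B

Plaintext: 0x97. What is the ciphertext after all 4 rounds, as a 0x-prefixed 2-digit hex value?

s_0 = plaintext = 0x97
s_1 = Round(s_0, k_0) = 0x7F
s_2 = Round(s_1, k_1) = 0xF9
s_3 = Round(s_2, k_2) = 0x9D
s_4 = Round(s_3, k_3) = 0xDE

0xDE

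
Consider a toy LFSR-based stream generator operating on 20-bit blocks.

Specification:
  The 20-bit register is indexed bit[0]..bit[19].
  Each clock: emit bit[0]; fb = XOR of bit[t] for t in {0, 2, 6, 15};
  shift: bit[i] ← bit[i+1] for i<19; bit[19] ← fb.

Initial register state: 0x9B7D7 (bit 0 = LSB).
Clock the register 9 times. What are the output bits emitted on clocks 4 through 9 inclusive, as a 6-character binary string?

010111

reg_0 = 0x9B7D7
clock 1: out=1, reg = 0x4DBEB
clock 2: out=1, reg = 0xA6DF5
clock 3: out=1, reg = 0xD36FA
clock 4: out=0, reg = 0xE9B7D
clock 5: out=1, reg = 0x74DBE
clock 6: out=0, reg = 0xBA6DF
clock 7: out=1, reg = 0x5D36F
clock 8: out=1, reg = 0x2E9B7
clock 9: out=1, reg = 0x974DB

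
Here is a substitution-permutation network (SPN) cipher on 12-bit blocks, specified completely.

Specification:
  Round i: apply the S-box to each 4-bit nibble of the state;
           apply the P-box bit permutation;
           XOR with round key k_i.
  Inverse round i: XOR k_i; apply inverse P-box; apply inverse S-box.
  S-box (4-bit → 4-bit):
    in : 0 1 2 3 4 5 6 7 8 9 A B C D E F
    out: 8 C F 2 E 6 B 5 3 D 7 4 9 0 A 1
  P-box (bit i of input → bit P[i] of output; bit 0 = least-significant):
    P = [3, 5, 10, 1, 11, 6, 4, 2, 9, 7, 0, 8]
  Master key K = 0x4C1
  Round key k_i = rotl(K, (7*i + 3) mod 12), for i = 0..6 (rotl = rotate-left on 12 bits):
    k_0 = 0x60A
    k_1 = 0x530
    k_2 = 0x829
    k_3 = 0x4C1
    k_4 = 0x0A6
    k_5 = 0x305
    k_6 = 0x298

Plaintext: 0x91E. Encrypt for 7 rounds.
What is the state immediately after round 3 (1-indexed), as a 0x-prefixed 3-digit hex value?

0x4AA

s_0 = plaintext = 0x91E
s_1 = Round(s_0, k_0) = 0x53D
s_2 = Round(s_1, k_1) = 0x5F1
s_3 = Round(s_2, k_2) = 0x4AA
s_4 = Round(s_3, k_3) = 0x938
s_5 = Round(s_4, k_4) = 0x3CF
s_6 = Round(s_5, k_5) = 0xB89
s_7 = Round(s_6, k_6) = 0xED3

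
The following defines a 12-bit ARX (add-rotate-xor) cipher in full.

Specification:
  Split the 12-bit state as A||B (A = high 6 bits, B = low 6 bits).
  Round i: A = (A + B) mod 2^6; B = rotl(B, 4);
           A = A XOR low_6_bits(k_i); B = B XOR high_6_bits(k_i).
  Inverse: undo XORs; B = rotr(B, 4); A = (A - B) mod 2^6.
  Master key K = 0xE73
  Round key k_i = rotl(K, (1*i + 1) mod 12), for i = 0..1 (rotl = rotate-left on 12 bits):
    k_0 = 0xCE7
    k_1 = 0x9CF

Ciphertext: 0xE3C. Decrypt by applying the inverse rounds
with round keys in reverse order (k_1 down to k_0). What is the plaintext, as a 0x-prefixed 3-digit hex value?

s_0 = ciphertext = 0xE3C
s_1 = InvRound(s_0, k_1) = 0x2AD
s_2 = InvRound(s_1, k_0) = 0xD39

0xD39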